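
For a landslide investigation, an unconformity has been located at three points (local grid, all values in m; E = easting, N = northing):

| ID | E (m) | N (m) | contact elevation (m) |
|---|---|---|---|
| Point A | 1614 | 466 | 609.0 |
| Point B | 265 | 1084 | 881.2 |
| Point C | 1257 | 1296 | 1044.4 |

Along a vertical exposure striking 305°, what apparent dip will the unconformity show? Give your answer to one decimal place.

Two edge vectors: Point A→Point B = (-1349, 618, 272.2), Point A→Point C = (-357, 830, 435.4).
Normal n = (Point A→Point B) × (Point A→Point C) = (43151.2, 490179.2, -899044).
So ∂z/∂E = −n_x/n_z = 0.04800 and ∂z/∂N = −n_y/n_z = 0.54522.
Unit vector along 305° is (sin 305°, cos 305°) = (-0.8192, 0.5736).
Slope in that direction = a·(-0.8192) + b·(0.5736) = 0.27341.
Apparent dip = arctan|0.27341| = 15.3° (true dip is 28.7°, so apparent ≤ true as expected).

15.3°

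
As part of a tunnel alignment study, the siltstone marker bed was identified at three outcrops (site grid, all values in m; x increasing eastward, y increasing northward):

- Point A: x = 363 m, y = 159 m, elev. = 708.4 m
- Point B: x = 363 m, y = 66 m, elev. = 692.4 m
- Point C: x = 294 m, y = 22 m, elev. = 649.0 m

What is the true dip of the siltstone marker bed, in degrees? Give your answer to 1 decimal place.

Two edge vectors: Point A→Point B = (0, -93, -16), Point A→Point C = (-69, -137, -59.4).
Normal n = (Point A→Point B) × (Point A→Point C) = (3332.2, 1104, -6417).
So ∂z/∂x = −n_x/n_z = 0.51928 and ∂z/∂y = −n_y/n_z = 0.17204.
Gradient magnitude |∇z| = √(a² + b²) = √(0.26965 + 0.02960) = 0.54704.
True dip = arctan(0.54704) = 28.7°, dipping toward WSW (azimuth ≈ 252°).

28.7°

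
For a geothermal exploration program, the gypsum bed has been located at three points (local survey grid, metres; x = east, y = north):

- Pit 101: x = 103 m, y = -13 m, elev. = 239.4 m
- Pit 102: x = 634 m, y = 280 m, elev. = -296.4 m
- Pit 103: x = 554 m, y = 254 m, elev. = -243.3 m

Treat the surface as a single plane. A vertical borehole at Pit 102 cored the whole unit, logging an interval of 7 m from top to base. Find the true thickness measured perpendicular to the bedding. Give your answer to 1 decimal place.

Let the plane be z = a·x + b·y + c.
Pit 102−Pit 101: 531a + 293b = −535.8;  Pit 103−Pit 101: 451a + 267b = −482.7.
Solving gives a = −0.16893, b = −1.52251.
|∇z| = √(a²+b²) = 1.53186, so dip δ = arctan(1.53186) = 56.86°.
True thickness = vertical thickness × cos δ = 7 × cos 56.86° = 3.8 m.

3.8 m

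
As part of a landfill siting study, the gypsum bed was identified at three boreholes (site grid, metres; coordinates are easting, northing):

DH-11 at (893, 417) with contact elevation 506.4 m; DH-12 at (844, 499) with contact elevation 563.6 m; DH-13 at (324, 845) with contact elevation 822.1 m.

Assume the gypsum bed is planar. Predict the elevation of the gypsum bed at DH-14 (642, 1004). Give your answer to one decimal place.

910.4 m

Two edge vectors: DH-11→DH-12 = (-49, 82, 57.2), DH-11→DH-13 = (-569, 428, 315.7).
Normal n = (DH-11→DH-12) × (DH-11→DH-13) = (1405.8, -17077.5, 25686).
So ∂z/∂easting = −n_x/n_z = −0.054730 and ∂z/∂northing = −n_y/n_z = 0.664856.
Intercept c from DH-11: 506.4 + 48.87 − 277.25 = 278.03.
At (642, 1004): z = −35.1 + 667.5 + 278.03 = 910.4 m.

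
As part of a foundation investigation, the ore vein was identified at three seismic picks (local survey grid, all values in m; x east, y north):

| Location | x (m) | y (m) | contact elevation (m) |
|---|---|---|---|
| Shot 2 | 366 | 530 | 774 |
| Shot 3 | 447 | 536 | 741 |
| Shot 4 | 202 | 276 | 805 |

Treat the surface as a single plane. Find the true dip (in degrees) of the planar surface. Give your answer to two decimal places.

23.93°

Two edge vectors: Shot 2→Shot 3 = (81, 6, -33), Shot 2→Shot 4 = (-164, -254, 31).
Normal n = (Shot 2→Shot 3) × (Shot 2→Shot 4) = (-8196, 2901, -19590).
So ∂z/∂x = −n_x/n_z = −0.41838 and ∂z/∂y = −n_y/n_z = 0.14809.
Gradient magnitude |∇z| = √(a² + b²) = √(0.17504 + 0.02193) = 0.44381.
True dip = arctan(0.44381) = 23.93°, dipping toward ESE (azimuth ≈ 109°).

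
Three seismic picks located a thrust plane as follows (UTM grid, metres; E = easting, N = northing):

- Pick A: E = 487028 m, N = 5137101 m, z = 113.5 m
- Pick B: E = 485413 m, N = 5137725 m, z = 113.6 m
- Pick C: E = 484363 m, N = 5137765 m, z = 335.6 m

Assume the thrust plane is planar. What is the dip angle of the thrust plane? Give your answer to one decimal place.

33.0°

Two edge vectors: Pick A→Pick B = (-1615, 624, 0.1), Pick A→Pick C = (-2665, 664, 222.1).
Normal n = (Pick A→Pick B) × (Pick A→Pick C) = (138524, 358425, 590600).
So ∂z/∂E = −n_x/n_z = −0.23455 and ∂z/∂N = −n_y/n_z = −0.60688.
Gradient magnitude |∇z| = √(a² + b²) = √(0.05501 + 0.36831) = 0.65063.
True dip = arctan(0.65063) = 33.0°, dipping toward NNE (azimuth ≈ 021°).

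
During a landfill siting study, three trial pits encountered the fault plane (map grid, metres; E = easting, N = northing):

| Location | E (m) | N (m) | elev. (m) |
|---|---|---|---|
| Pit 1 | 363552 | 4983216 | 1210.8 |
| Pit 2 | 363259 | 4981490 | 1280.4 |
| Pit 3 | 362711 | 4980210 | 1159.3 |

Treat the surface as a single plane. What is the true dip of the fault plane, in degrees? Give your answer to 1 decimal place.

28.3°

Two edge vectors: Pit 1→Pit 2 = (-293, -1726, 69.6), Pit 1→Pit 3 = (-841, -3006, -51.5).
Normal n = (Pit 1→Pit 2) × (Pit 1→Pit 3) = (298106.6, -73623.1, -570808).
So ∂z/∂E = −n_x/n_z = 0.52225 and ∂z/∂N = −n_y/n_z = −0.12898.
Gradient magnitude |∇z| = √(a² + b²) = √(0.27275 + 0.01664) = 0.53795.
True dip = arctan(0.53795) = 28.3°, dipping toward WNW (azimuth ≈ 284°).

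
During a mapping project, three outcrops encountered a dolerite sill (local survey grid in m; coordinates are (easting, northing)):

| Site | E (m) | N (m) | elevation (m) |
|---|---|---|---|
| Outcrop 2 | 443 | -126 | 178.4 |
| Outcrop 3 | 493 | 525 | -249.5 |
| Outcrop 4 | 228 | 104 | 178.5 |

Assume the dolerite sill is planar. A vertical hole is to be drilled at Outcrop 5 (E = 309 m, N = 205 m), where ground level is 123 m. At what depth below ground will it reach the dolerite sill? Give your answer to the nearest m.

59 m

Two edge vectors: Outcrop 2→Outcrop 3 = (50, 651, -427.9), Outcrop 2→Outcrop 4 = (-215, 230, 0.1).
Normal n = (Outcrop 2→Outcrop 3) × (Outcrop 2→Outcrop 4) = (98482.1, 91993.5, 151465).
So ∂z/∂E = −n_x/n_z = −0.65020 and ∂z/∂N = −n_y/n_z = −0.60736.
Intercept c from Outcrop 2: 178.4 + 288.04 − 76.53 = 389.91.
At (309, 205): z_contact = −200.9 − 124.5 + 389.91 = 64.5 m.
Depth below ground = 123 − 64.5 = 59 m.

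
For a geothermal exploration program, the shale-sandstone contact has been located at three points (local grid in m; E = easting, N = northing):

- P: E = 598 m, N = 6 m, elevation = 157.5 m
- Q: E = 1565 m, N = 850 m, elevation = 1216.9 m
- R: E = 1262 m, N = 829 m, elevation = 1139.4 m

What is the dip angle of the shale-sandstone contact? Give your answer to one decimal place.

46.7°

Two edge vectors: P→Q = (967, 844, 1059.4), P→R = (664, 823, 981.9).
Normal n = (P→Q) × (P→R) = (-43162.6, -246055.7, 235425).
So ∂z/∂E = −n_x/n_z = 0.18334 and ∂z/∂N = −n_y/n_z = 1.04516.
Gradient magnitude |∇z| = √(a² + b²) = √(0.03361 + 1.09235) = 1.06111.
True dip = arctan(1.06111) = 46.7°, dipping toward S (azimuth ≈ 190°).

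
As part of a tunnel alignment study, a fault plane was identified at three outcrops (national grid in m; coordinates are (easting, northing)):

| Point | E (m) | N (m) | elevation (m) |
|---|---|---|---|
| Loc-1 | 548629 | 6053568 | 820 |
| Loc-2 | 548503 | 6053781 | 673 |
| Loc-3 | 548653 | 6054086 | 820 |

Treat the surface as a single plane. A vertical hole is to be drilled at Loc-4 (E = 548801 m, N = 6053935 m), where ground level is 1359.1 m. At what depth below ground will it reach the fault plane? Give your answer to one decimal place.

Two edge vectors: Loc-1→Loc-2 = (-126, 213, -147), Loc-1→Loc-3 = (24, 518, 0).
Normal n = (Loc-1→Loc-2) × (Loc-1→Loc-3) = (76146, -3528, -70380).
So ∂z/∂E = −n_x/n_z = 1.081926684 and ∂z/∂N = −n_y/n_z = −0.050127877.
Intercept c from Loc-1: 820 − 593576.35 + 303452.51 = −289303.84.
At (548801, 6053935): z_contact = 593762.45 − 303470.91 − 289303.84 = 987.69 m.
Depth below ground = 1359.1 − 987.69 = 371.4 m.

371.4 m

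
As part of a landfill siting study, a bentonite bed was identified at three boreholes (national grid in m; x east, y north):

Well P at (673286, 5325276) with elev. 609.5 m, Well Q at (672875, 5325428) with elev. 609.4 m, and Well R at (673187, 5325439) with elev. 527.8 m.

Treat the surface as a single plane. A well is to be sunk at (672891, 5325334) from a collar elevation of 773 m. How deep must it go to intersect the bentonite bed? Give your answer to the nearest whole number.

107 m

Two edge vectors: Well P→Well Q = (-411, 152, -0.1), Well P→Well R = (-99, 163, -81.7).
Normal n = (Well P→Well Q) × (Well P→Well R) = (-12402.1, -33568.8, -51945).
So ∂z/∂x = −n_x/n_z = −0.23875445 and ∂z/∂y = −n_y/n_z = −0.64623737.
Intercept c from Well P: 609.5 + 160750.03 + 3441392.34 = 3602751.87.
At (672891, 5325334): z_contact = −160655.7 − 3441429.8 + 3602751.87 = 666.3 m.
Depth below ground = 773 − 666.3 = 107 m.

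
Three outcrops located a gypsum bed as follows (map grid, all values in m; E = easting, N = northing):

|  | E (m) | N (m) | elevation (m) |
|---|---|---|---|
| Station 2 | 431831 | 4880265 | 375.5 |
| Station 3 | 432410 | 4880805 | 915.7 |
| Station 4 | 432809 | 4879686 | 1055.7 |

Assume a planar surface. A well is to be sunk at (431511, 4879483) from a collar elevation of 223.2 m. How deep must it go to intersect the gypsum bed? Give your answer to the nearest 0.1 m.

221.6 m

Let the plane be z = a·E + b·N + c.
Station 3−Station 2: 579a + 540b = 540.2;  Station 4−Station 2: 978a − 579b = 680.2.
Solving gives a = 0.787716610, b = 0.155763116.
Then c = 375.5 − a·431831 − b·4880265 = −1099950.24.
At (431511, 4879483): z_contact = 339908.38 + 760043.48 − 1099950.24 = 1.62 m.
Depth below ground = 223.2 − 1.62 = 221.6 m.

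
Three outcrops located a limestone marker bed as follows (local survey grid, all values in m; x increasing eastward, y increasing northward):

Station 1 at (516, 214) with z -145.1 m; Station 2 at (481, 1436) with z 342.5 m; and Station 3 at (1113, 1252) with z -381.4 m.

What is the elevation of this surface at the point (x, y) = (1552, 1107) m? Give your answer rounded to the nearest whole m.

-891 m

Let the plane be z = a·x + b·y + c.
Station 2−Station 1: −35a + 1222b = 487.6;  Station 3−Station 1: 597a + 1038b = −236.3.
Solving gives a = −1.03790, b = 0.36929.
Then c = -145.1 − a·516 − b·214 = 311.43.
At (1552, 1107): z = −1610.8 + 408.8 + 311.43 = -890.6 m.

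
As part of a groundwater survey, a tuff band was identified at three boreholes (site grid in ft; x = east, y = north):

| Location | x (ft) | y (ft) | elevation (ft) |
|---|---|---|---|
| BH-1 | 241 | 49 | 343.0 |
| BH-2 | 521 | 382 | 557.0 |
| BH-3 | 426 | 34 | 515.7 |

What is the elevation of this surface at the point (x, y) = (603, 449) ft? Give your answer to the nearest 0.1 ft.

623.7 ft

Let the plane be z = a·x + b·y + c.
BH-2−BH-1: 280a + 333b = 214;  BH-3−BH-1: 185a − 15b = 172.7.
Solving gives a = 0.92271, b = −0.13321.
Then c = 343 − a·241 − b·49 = 127.15.
At (603, 449): z = 556.4 − 59.8 + 127.15 = 623.7 ft.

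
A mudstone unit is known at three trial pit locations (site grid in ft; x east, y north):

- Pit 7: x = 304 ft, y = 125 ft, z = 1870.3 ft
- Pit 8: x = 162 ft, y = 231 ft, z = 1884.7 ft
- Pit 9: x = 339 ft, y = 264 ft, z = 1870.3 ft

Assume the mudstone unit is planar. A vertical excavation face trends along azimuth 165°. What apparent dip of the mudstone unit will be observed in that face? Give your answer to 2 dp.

Let the plane be z = a·x + b·y + c.
Pit 8−Pit 7: −142a + 106b = 14.4;  Pit 9−Pit 7: 35a + 139b = 0.
Solving gives a = −0.08536, b = 0.02149.
Unit vector along 165° is (sin 165°, cos 165°) = (0.2588, -0.9659).
Slope in that direction = a·(0.2588) + b·(-0.9659) = −0.04286.
Apparent dip = arctan|0.04286| = 2.45° (true dip is 5.0°, so apparent ≤ true as expected).

2.45°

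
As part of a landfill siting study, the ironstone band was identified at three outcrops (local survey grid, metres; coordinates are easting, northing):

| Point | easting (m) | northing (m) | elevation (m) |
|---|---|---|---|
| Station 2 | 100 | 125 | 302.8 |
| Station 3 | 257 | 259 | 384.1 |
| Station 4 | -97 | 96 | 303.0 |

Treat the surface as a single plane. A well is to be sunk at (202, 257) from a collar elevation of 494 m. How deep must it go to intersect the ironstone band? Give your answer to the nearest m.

Let the plane be z = a·easting + b·northing + c.
Station 3−Station 2: 157a + 134b = 81.3;  Station 4−Station 2: −197a − 29b = 0.2.
Solving gives a = −0.10916, b = 0.73461.
Then c = 302.8 − a·100 − b·125 = 221.89.
At (202, 257): z_contact = −22.0 + 188.8 + 221.89 = 388.6 m.
Depth below ground = 494 − 388.6 = 105 m.

105 m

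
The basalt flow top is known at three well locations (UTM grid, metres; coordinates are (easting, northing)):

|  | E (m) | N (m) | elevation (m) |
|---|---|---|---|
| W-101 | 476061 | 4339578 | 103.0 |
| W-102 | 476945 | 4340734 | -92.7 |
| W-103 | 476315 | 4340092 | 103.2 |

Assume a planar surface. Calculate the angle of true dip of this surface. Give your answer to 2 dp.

Let the plane be z = a·E + b·N + c.
W-102−W-101: 884a + 1156b = −195.7;  W-103−W-101: 254a + 514b = 0.2.
Solving gives a = −0.62718, b = 0.31032.
Gradient magnitude |∇z| = √(a² + b²) = √(0.39336 + 0.09630) = 0.69976.
True dip = arctan(0.69976) = 34.98°, dipping toward ESE (azimuth ≈ 116°).

34.98°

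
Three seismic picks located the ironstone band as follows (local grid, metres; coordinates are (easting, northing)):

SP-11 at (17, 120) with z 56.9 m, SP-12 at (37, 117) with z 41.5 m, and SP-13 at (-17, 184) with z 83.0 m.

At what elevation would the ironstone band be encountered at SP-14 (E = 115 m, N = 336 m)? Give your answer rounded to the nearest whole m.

Let the plane be z = a·E + b·N + c.
SP-12−SP-11: 20a − 3b = −15.4;  SP-13−SP-11: −34a + 64b = 26.1.
Solving gives a = −0.77020, b = −0.00136.
Then c = 56.9 − a·17 − b·120 = 70.16.
At (115, 336): z = −88.6 − 0.5 + 70.16 = -18.9 m.

-19 m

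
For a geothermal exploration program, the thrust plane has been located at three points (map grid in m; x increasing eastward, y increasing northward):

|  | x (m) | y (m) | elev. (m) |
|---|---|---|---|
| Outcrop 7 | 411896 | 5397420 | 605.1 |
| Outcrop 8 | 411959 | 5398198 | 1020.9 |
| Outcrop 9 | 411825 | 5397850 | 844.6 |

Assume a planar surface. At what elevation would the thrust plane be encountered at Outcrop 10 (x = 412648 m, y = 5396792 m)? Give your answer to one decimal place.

196.0 m

Two edge vectors: Outcrop 7→Outcrop 8 = (63, 778, 415.8), Outcrop 7→Outcrop 9 = (-71, 430, 239.5).
Normal n = (Outcrop 7→Outcrop 8) × (Outcrop 7→Outcrop 9) = (7537, -44610.3, 82328).
So ∂z/∂x = −n_x/n_z = −0.091548440 and ∂z/∂y = −n_y/n_z = 0.541860606.
Intercept c from Outcrop 7: 605.1 + 37708.44 − 2924649.27 = −2886335.74.
At (412648, 5396792): z = −37777.3 + 2924309.0 − 2886335.74 = 196.0 m.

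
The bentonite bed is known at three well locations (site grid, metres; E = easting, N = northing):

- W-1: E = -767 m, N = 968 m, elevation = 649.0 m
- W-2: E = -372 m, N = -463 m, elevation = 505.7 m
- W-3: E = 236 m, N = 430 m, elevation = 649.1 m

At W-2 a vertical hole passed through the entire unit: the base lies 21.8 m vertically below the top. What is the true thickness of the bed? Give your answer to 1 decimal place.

Two edge vectors: W-1→W-2 = (395, -1431, -143.3), W-1→W-3 = (1003, -538, 0.1).
Normal n = (W-1→W-2) × (W-1→W-3) = (-77238.5, -143769.4, 1222783).
So ∂z/∂E = −n_x/n_z = 0.06317 and ∂z/∂N = −n_y/n_z = 0.11758.
|∇z| = √(a²+b²) = 0.13347, so dip δ = arctan(0.13347) = 7.60°.
True thickness = vertical thickness × cos δ = 21.8 × cos 7.60° = 21.6 m.

21.6 m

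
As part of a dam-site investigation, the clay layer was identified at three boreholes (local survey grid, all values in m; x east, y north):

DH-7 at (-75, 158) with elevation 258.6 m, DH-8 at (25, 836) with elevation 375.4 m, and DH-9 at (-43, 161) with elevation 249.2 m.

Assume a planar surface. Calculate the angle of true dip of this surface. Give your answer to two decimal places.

Two edge vectors: DH-7→DH-8 = (100, 678, 116.8), DH-7→DH-9 = (32, 3, -9.4).
Normal n = (DH-7→DH-8) × (DH-7→DH-9) = (-6723.6, 4677.6, -21396).
So ∂z/∂x = −n_x/n_z = −0.31425 and ∂z/∂y = −n_y/n_z = 0.21862.
Gradient magnitude |∇z| = √(a² + b²) = √(0.09875 + 0.04779) = 0.38281.
True dip = arctan(0.38281) = 20.95°, dipping toward SE (azimuth ≈ 125°).

20.95°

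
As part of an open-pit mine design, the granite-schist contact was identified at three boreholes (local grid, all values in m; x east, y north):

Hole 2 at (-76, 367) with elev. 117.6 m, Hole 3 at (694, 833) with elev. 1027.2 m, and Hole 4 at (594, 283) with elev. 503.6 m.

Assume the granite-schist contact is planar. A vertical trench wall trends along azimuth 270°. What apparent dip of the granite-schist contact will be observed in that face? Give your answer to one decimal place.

Let the plane be z = a·x + b·y + c.
Hole 3−Hole 2: 770a + 466b = 909.6;  Hole 4−Hole 2: 670a − 84b = 386.
Solving gives a = 0.67997, b = 0.82837.
Unit vector along 270° is (sin 270°, cos 270°) = (-1.0000, -0.0000).
Slope in that direction = a·(-1.0000) + b·(-0.0000) = −0.67997.
Apparent dip = arctan|0.67997| = 34.2° (true dip is 47.0°, so apparent ≤ true as expected).

34.2°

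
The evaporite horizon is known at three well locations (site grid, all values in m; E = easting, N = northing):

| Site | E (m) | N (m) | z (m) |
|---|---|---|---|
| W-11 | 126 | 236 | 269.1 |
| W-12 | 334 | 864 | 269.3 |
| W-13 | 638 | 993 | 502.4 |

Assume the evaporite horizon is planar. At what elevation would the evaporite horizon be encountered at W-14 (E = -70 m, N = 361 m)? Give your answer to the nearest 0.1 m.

57.4 m

Let the plane be z = a·E + b·N + c.
W-12−W-11: 208a + 628b = 0.2;  W-13−W-11: 512a + 757b = 233.3.
Solving gives a = 0.89201, b = −0.29512.
Then c = 269.1 − a·126 − b·236 = 226.36.
At (-70, 361): z = −62.4 − 106.5 + 226.36 = 57.4 m.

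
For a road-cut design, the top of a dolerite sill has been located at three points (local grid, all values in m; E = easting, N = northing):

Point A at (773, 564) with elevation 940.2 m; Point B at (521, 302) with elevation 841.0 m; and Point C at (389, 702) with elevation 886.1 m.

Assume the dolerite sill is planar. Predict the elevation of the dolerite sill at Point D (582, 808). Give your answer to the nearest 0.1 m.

Let the plane be z = a·E + b·N + c.
Point B−Point A: −252a − 262b = −99.2;  Point C−Point A: −384a + 138b = −54.1.
Solving gives a = 0.20581, b = 0.18067.
Then c = 940.2 − a·773 − b·564 = 679.21.
At (582, 808): z = 119.8 + 146.0 + 679.21 = 945.0 m.

945.0 m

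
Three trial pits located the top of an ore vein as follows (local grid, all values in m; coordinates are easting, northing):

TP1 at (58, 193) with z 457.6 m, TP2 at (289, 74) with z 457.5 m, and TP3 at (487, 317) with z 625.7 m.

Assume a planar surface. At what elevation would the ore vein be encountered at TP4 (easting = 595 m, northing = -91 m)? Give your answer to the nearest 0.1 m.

453.8 m

Let the plane be z = a·easting + b·northing + c.
TP2−TP1: 231a − 119b = −0.1;  TP3−TP1: 429a + 124b = 168.1.
Solving gives a = 0.25085, b = 0.48778.
Then c = 457.6 − a·58 − b·193 = 348.91.
At (595, -91): z = 149.3 − 44.4 + 348.91 = 453.8 m.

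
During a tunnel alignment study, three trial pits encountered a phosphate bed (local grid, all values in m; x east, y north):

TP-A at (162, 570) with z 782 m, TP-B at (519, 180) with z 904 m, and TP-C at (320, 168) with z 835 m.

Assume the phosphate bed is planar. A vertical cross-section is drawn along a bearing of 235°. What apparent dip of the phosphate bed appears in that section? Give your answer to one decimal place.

Two edge vectors: TP-A→TP-B = (357, -390, 122), TP-A→TP-C = (158, -402, 53).
Normal n = (TP-A→TP-B) × (TP-A→TP-C) = (28374, 355, -81894).
So ∂z/∂x = −n_x/n_z = 0.34647 and ∂z/∂y = −n_y/n_z = 0.00433.
Unit vector along 235° is (sin 235°, cos 235°) = (-0.8192, -0.5736).
Slope in that direction = a·(-0.8192) + b·(-0.5736) = −0.28630.
Apparent dip = arctan|0.28630| = 16.0° (true dip is 19.1°, so apparent ≤ true as expected).

16.0°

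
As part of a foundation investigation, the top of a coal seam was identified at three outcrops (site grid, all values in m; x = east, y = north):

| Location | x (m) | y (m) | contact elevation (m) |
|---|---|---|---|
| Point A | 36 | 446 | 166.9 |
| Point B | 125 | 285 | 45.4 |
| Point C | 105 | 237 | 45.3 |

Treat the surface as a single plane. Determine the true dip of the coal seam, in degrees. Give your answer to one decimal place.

Two edge vectors: Point A→Point B = (89, -161, -121.5), Point A→Point C = (69, -209, -121.6).
Normal n = (Point A→Point B) × (Point A→Point C) = (-5815.9, 2438.9, -7492).
So ∂z/∂x = −n_x/n_z = −0.77628 and ∂z/∂y = −n_y/n_z = 0.32553.
Gradient magnitude |∇z| = √(a² + b²) = √(0.60261 + 0.10597) = 0.84177.
True dip = arctan(0.84177) = 40.1°, dipping toward ESE (azimuth ≈ 113°).

40.1°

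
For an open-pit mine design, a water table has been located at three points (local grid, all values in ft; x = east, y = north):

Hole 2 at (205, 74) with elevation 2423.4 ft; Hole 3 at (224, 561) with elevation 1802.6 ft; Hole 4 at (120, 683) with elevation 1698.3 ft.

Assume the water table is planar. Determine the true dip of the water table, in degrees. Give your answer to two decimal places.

Let the plane be z = a·x + b·y + c.
Hole 3−Hole 2: 19a + 487b = −620.8;  Hole 4−Hole 2: −85a + 609b = −725.1.
Solving gives a = −0.47093, b = −1.25637.
Gradient magnitude |∇z| = √(a² + b²) = √(0.22178 + 1.57847) = 1.34173.
True dip = arctan(1.34173) = 53.30°, dipping toward NNE (azimuth ≈ 021°).

53.30°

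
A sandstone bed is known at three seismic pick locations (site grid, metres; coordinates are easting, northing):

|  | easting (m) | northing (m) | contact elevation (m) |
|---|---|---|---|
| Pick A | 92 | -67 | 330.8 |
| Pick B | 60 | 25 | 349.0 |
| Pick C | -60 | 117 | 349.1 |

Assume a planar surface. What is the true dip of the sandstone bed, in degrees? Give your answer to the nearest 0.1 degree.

18.7°

Let the plane be z = a·easting + b·northing + c.
Pick B−Pick A: −32a + 92b = 18.2;  Pick C−Pick A: −152a + 184b = 18.3.
Solving gives a = 0.20568, b = 0.26937.
Gradient magnitude |∇z| = √(a² + b²) = √(0.04231 + 0.07256) = 0.33892.
True dip = arctan(0.33892) = 18.7°, dipping toward SW (azimuth ≈ 217°).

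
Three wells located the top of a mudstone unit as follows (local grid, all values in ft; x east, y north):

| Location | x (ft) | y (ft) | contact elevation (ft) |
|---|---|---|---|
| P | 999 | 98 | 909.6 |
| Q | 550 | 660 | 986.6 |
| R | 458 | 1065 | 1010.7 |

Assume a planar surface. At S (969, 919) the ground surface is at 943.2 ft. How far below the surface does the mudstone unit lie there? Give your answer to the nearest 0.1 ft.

6.0 ft

Let the plane be z = a·x + b·y + c.
Q−P: −449a + 562b = 77;  R−P: −541a + 967b = 101.1.
Solving gives a = −0.135551, b = 0.028714.
Then c = 909.6 − a·999 − b·98 = 1042.20.
At (969, 919): z_contact = −131.35 + 26.39 + 1042.20 = 937.24 ft.
Depth below ground = 943.2 − 937.24 = 6.0 ft.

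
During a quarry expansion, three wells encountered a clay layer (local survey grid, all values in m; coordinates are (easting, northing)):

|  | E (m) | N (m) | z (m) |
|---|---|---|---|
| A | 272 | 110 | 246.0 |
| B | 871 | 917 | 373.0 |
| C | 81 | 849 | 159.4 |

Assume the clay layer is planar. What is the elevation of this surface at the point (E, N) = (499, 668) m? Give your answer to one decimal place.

282.5 m

Let the plane be z = a·E + b·N + c.
B−A: 599a + 807b = 127;  C−A: −191a + 739b = −86.6.
Solving gives a = 0.27436, b = −0.04627.
Then c = 246 − a·272 − b·110 = 176.46.
At (499, 668): z = 136.9 − 30.9 + 176.46 = 282.5 m.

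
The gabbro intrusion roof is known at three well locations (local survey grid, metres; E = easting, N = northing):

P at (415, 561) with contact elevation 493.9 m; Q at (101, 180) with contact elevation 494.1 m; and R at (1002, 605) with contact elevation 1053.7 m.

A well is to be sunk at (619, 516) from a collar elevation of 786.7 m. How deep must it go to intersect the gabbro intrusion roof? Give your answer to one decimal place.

Two edge vectors: P→Q = (-314, -381, 0.2), P→R = (587, 44, 559.8).
Normal n = (P→Q) × (P→R) = (-213292.6, 175894.6, 209831).
So ∂z/∂E = −n_x/n_z = 1.016497 and ∂z/∂N = −n_y/n_z = −0.838268.
Intercept c from P: 493.9 − 421.85 + 470.27 = 542.32.
At (619, 516): z_contact = 629.21 − 432.55 + 542.32 = 738.99 m.
Depth below ground = 786.7 − 738.99 = 47.7 m.

47.7 m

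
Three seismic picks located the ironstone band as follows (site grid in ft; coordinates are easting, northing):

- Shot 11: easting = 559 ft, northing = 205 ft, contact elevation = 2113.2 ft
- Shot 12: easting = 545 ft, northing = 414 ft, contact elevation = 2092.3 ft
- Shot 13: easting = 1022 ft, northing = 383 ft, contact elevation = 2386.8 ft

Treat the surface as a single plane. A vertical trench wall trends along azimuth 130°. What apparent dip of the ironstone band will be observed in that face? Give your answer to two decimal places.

26.93°

Two edge vectors: Shot 11→Shot 12 = (-14, 209, -20.9), Shot 11→Shot 13 = (463, 178, 273.6).
Normal n = (Shot 11→Shot 12) × (Shot 11→Shot 13) = (60902.6, -5846.3, -99259).
So ∂z/∂easting = −n_x/n_z = 0.61357 and ∂z/∂northing = −n_y/n_z = −0.05890.
Unit vector along 130° is (sin 130°, cos 130°) = (0.7660, -0.6428).
Slope in that direction = a·(0.7660) + b·(-0.6428) = 0.50788.
Apparent dip = arctan|0.50788| = 26.93° (true dip is 31.6°, so apparent ≤ true as expected).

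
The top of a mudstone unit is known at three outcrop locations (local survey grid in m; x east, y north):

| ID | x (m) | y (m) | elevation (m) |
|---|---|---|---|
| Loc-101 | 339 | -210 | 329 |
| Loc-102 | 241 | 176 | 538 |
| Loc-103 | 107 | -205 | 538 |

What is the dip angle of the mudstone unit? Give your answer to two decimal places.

43.46°

Two edge vectors: Loc-101→Loc-102 = (-98, 386, 209), Loc-101→Loc-103 = (-232, 5, 209).
Normal n = (Loc-101→Loc-102) × (Loc-101→Loc-103) = (79629, -28006, 89062).
So ∂z/∂x = −n_x/n_z = −0.89409 and ∂z/∂y = −n_y/n_z = 0.31446.
Gradient magnitude |∇z| = √(a² + b²) = √(0.79939 + 0.09888) = 0.94777.
True dip = arctan(0.94777) = 43.46°, dipping toward ESE (azimuth ≈ 109°).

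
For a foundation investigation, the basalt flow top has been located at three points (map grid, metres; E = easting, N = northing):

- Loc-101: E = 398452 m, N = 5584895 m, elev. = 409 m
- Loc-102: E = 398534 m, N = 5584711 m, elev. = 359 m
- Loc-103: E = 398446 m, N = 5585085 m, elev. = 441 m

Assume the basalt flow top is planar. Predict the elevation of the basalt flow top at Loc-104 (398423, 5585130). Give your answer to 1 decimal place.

454.0 m

Let the plane be z = a·E + b·N + c.
Loc-102−Loc-101: 82a − 184b = −50;  Loc-103−Loc-101: −6a + 190b = 32.
Solving gives a = −0.249516441, b = 0.160541586.
Then c = 409 − a·398452 − b·5584895 = −796778.58.
At (398423, 5585130): z = −99413.1 + 896645.6 − 796778.58 = 454.0 m.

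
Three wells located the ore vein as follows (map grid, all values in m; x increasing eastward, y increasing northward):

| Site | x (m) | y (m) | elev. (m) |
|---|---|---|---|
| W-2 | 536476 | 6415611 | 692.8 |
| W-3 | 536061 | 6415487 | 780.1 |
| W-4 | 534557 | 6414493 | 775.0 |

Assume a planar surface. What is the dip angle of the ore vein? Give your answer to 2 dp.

35.21°

Two edge vectors: W-2→W-3 = (-415, -124, 87.3), W-2→W-4 = (-1919, -1118, 82.2).
Normal n = (W-2→W-3) × (W-2→W-4) = (87408.6, -133415.7, 226014).
So ∂z/∂x = −n_x/n_z = −0.38674 and ∂z/∂y = −n_y/n_z = 0.59030.
Gradient magnitude |∇z| = √(a² + b²) = √(0.14957 + 0.34845) = 0.70571.
True dip = arctan(0.70571) = 35.21°, dipping toward SSE (azimuth ≈ 147°).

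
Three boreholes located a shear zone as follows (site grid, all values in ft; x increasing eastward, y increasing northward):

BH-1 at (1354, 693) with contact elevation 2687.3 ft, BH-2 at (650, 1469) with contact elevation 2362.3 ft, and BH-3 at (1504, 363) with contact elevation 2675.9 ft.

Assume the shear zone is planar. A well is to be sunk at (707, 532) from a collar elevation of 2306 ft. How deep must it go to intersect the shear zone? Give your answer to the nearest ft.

346 ft

Let the plane be z = a·x + b·y + c.
BH-2−BH-1: −704a + 776b = −325;  BH-3−BH-1: 150a − 330b = −11.4.
Solving gives a = 1.00152, b = 0.48978.
Then c = 2687.3 − a·1354 − b·693 = 991.82.
At (707, 532): z_contact = 708.1 + 260.6 + 991.82 = 1960.5 ft.
Depth below ground = 2306 − 1960.5 = 346 ft.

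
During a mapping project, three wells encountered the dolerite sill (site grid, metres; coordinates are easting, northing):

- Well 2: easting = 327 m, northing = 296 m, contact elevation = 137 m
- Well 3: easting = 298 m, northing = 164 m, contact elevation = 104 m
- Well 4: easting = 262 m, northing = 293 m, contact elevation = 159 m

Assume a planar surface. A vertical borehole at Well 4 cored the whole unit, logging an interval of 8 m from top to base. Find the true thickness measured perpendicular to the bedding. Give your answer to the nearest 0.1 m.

Two edge vectors: Well 2→Well 3 = (-29, -132, -33), Well 2→Well 4 = (-65, -3, 22).
Normal n = (Well 2→Well 3) × (Well 2→Well 4) = (-3003, 2783, -8493).
So ∂z/∂easting = −n_x/n_z = −0.35359 and ∂z/∂northing = −n_y/n_z = 0.32768.
|∇z| = √(a²+b²) = 0.48208, so dip δ = arctan(0.48208) = 25.74°.
True thickness = vertical thickness × cos δ = 8 × cos 25.74° = 7.2 m.

7.2 m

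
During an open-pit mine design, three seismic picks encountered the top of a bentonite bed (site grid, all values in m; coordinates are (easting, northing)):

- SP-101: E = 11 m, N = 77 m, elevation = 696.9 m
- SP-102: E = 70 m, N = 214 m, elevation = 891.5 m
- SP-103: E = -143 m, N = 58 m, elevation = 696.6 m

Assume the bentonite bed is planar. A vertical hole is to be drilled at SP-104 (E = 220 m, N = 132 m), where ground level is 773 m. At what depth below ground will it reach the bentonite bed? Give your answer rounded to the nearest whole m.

Let the plane be z = a·E + b·N + c.
SP-102−SP-101: 59a + 137b = 194.6;  SP-103−SP-101: −154a − 19b = −0.3.
Solving gives a = −0.18303, b = 1.49926.
Then c = 696.9 − a·11 − b·77 = 583.47.
At (220, 132): z_contact = −40.3 + 197.9 + 583.47 = 741.1 m.
Depth below ground = 773 − 741.1 = 32 m.

32 m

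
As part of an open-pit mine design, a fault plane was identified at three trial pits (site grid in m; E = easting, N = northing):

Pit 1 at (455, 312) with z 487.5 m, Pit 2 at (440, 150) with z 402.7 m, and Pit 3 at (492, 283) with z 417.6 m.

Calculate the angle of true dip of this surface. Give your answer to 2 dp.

56.74°

Let the plane be z = a·E + b·N + c.
Pit 2−Pit 1: −15a − 162b = −84.8;  Pit 3−Pit 1: 37a − 29b = −69.9.
Solving gives a = −1.37885, b = 0.65113.
Gradient magnitude |∇z| = √(a² + b²) = √(1.90122 + 0.42397) = 1.52486.
True dip = arctan(1.52486) = 56.74°, dipping toward ESE (azimuth ≈ 115°).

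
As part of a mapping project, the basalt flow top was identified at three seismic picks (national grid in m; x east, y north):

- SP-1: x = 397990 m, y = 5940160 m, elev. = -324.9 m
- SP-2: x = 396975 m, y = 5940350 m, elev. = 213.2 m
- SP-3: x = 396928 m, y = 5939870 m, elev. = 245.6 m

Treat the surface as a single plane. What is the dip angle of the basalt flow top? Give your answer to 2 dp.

28.07°

Two edge vectors: SP-1→SP-2 = (-1015, 190, 538.1), SP-1→SP-3 = (-1062, -290, 570.5).
Normal n = (SP-1→SP-2) × (SP-1→SP-3) = (264444, 7595.3, 496130).
So ∂z/∂x = −n_x/n_z = −0.53301 and ∂z/∂y = −n_y/n_z = −0.01531.
Gradient magnitude |∇z| = √(a² + b²) = √(0.28410 + 0.00023) = 0.53323.
True dip = arctan(0.53323) = 28.07°, dipping toward E (azimuth ≈ 088°).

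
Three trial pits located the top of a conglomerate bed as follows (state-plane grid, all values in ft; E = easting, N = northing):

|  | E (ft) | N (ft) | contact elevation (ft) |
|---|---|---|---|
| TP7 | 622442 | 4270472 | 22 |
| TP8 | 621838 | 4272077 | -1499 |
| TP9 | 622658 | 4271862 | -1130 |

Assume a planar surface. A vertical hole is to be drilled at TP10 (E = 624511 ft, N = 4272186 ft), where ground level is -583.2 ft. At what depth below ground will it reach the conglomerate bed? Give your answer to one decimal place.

Two edge vectors: TP7→TP8 = (-604, 1605, -1521), TP7→TP9 = (216, 1390, -1152).
Normal n = (TP7→TP8) × (TP7→TP9) = (265230, -1024344, -1186240).
So ∂z/∂E = −n_x/n_z = 0.223588818 and ∂z/∂N = −n_y/n_z = −0.863521716.
Intercept c from TP7: 22 − 139171.07 + 3687645.31 = 3548496.24.
At (624511, 4272186): z_contact = 139633.68 − 3689125.38 + 3548496.24 = -995.47 ft.
Depth below ground = -583.2 − (-995.47) = 412.3 ft.

412.3 ft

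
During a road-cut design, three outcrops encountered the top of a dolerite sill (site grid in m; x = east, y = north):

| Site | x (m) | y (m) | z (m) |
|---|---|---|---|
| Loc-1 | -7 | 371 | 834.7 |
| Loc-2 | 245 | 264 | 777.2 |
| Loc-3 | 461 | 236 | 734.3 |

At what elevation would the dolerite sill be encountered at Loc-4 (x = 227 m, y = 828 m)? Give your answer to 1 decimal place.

Let the plane be z = a·x + b·y + c.
Loc-2−Loc-1: 252a − 107b = −57.5;  Loc-3−Loc-1: 468a − 135b = −100.4.
Solving gives a = −0.18562, b = 0.10022.
Then c = 834.7 − a·-7 − b·371 = 796.22.
At (227, 828): z = −42.1 + 83.0 + 796.22 = 837.1 m.

837.1 m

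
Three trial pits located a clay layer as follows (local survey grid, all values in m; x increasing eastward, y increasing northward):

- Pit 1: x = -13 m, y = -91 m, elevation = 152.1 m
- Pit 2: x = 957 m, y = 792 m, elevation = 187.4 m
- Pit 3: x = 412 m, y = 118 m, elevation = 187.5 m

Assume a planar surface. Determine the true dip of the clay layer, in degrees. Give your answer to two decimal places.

10.10°

Two edge vectors: Pit 1→Pit 2 = (970, 883, 35.3), Pit 1→Pit 3 = (425, 209, 35.4).
Normal n = (Pit 1→Pit 2) × (Pit 1→Pit 3) = (23880.5, -19335.5, -172545).
So ∂z/∂x = −n_x/n_z = 0.13840 and ∂z/∂y = −n_y/n_z = −0.11206.
Gradient magnitude |∇z| = √(a² + b²) = √(0.01915 + 0.01256) = 0.17808.
True dip = arctan(0.17808) = 10.10°, dipping toward NW (azimuth ≈ 309°).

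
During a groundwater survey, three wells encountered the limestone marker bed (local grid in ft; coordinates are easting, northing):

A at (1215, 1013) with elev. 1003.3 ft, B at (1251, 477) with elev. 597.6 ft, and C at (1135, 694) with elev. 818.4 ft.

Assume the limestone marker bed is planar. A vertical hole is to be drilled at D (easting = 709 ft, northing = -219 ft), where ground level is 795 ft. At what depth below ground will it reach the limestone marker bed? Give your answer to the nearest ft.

Two edge vectors: A→B = (36, -536, -405.7), A→C = (-80, -319, -184.9).
Normal n = (A→B) × (A→C) = (-30311.9, 39112.4, -54364).
So ∂z/∂easting = −n_x/n_z = −0.55757 and ∂z/∂northing = −n_y/n_z = 0.71945.
Intercept c from A: 1003.3 + 677.45 − 728.81 = 951.94.
At (709, -219): z_contact = −395.3 − 157.6 + 951.94 = 399.1 ft.
Depth below ground = 795 − 399.1 = 396 ft.

396 ft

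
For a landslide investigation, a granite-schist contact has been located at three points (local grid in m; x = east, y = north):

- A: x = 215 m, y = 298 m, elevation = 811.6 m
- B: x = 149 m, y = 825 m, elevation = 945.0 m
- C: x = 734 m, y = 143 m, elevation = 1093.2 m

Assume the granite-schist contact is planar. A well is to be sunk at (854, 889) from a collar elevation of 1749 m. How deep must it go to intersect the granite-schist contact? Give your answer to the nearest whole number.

330 m

Let the plane be z = a·x + b·y + c.
B−A: −66a + 527b = 133.4;  C−A: 519a − 155b = 281.6.
Solving gives a = 0.64220, b = 0.33356.
Then c = 811.6 − a·215 − b·298 = 574.13.
At (854, 889): z_contact = 548.4 + 296.5 + 574.13 = 1419.1 m.
Depth below ground = 1749 − 1419.1 = 330 m.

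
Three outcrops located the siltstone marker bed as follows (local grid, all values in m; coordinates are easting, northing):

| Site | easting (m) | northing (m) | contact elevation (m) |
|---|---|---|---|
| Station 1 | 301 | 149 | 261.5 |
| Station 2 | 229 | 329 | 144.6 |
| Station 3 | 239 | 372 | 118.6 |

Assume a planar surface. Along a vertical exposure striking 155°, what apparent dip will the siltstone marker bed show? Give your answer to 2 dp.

30.66°

Let the plane be z = a·easting + b·northing + c.
Station 2−Station 1: −72a + 180b = −116.9;  Station 3−Station 1: −62a + 223b = −142.9.
Solving gives a = 0.07081, b = −0.62112.
Unit vector along 155° is (sin 155°, cos 155°) = (0.4226, -0.9063).
Slope in that direction = a·(0.4226) + b·(-0.9063) = 0.59285.
Apparent dip = arctan|0.59285| = 30.66° (true dip is 32.0°, so apparent ≤ true as expected).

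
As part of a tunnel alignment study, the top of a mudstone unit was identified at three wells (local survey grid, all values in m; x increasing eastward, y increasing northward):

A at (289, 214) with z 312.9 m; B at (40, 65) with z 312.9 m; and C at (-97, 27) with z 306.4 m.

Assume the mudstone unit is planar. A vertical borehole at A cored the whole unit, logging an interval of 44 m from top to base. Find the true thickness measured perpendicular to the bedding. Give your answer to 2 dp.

43.36 m

Two edge vectors: A→B = (-249, -149, 0), A→C = (-386, -187, -6.5).
Normal n = (A→B) × (A→C) = (968.5, -1618.5, -10951).
So ∂z/∂x = −n_x/n_z = 0.08844 and ∂z/∂y = −n_y/n_z = −0.14779.
|∇z| = √(a²+b²) = 0.17223, so dip δ = arctan(0.17223) = 9.77°.
True thickness = vertical thickness × cos δ = 44 × cos 9.77° = 43.36 m.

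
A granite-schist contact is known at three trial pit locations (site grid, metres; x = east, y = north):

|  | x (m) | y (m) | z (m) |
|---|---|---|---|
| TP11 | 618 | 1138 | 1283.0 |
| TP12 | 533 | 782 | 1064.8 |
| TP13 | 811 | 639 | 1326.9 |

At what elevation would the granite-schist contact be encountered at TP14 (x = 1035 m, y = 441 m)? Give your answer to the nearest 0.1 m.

1509.5 m

Let the plane be z = a·x + b·y + c.
TP12−TP11: −85a − 356b = −218.2;  TP13−TP11: 193a − 499b = 43.9.
Solving gives a = 1.120472, b = 0.345393.
Then c = 1283 − a·618 − b·1138 = 197.49.
At (1035, 441): z = 1159.7 + 152.3 + 197.49 = 1509.5 m.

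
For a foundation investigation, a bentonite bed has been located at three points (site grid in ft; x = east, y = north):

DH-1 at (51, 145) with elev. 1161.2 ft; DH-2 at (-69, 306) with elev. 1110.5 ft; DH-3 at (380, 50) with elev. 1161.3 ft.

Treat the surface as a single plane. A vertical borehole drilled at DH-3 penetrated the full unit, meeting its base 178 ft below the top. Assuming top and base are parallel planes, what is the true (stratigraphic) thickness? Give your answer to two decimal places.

Let the plane be z = a·x + b·y + c.
DH-2−DH-1: −120a + 161b = −50.7;  DH-3−DH-1: 329a − 95b = 0.1.
Solving gives a = −0.11548, b = −0.40098.
|∇z| = √(a²+b²) = 0.41728, so dip δ = arctan(0.41728) = 22.65°.
True thickness = vertical thickness × cos δ = 178 × cos 22.65° = 164.27 ft.

164.27 ft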